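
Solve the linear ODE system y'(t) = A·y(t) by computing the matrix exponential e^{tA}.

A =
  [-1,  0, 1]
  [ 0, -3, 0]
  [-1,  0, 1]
e^{tA} =
  [1 - t, 0, t]
  [0, exp(-3*t), 0]
  [-t, 0, t + 1]

Strategy: write A = P · J · P⁻¹ where J is a Jordan canonical form, so e^{tA} = P · e^{tJ} · P⁻¹, and e^{tJ} can be computed block-by-block.

A has Jordan form
J =
  [-3, 0, 0]
  [ 0, 0, 1]
  [ 0, 0, 0]
(up to reordering of blocks).

Per-block formulas:
  For a 1×1 block at λ = -3: exp(t · [-3]) = [e^(-3t)].
  For a 2×2 Jordan block J_2(0): exp(t · J_2(0)) = e^(0t)·(I + t·N), where N is the 2×2 nilpotent shift.

After assembling e^{tJ} and conjugating by P, we get:

e^{tA} =
  [1 - t, 0, t]
  [0, exp(-3*t), 0]
  [-t, 0, t + 1]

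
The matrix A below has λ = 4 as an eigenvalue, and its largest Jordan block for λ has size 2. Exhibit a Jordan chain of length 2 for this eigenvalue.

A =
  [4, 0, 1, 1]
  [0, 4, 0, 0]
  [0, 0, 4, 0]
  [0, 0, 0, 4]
A Jordan chain for λ = 4 of length 2:
v_1 = (1, 0, 0, 0)ᵀ
v_2 = (0, 0, 1, 0)ᵀ

Let N = A − (4)·I. We want v_2 with N^2 v_2 = 0 but N^1 v_2 ≠ 0; then v_{j-1} := N · v_j for j = 2, …, 2.

Pick v_2 = (0, 0, 1, 0)ᵀ.
Then v_1 = N · v_2 = (1, 0, 0, 0)ᵀ.

Sanity check: (A − (4)·I) v_1 = (0, 0, 0, 0)ᵀ = 0. ✓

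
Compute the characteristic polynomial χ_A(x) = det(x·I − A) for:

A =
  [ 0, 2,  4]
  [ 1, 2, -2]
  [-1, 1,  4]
x^3 - 6*x^2 + 12*x - 8

Expanding det(x·I − A) (e.g. by cofactor expansion or by noting that A is similar to its Jordan form J, which has the same characteristic polynomial as A) gives
  χ_A(x) = x^3 - 6*x^2 + 12*x - 8
which factors as (x - 2)^3. The eigenvalues (with algebraic multiplicities) are λ = 2 with multiplicity 3.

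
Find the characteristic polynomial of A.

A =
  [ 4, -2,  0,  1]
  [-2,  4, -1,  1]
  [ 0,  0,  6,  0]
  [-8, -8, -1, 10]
x^4 - 24*x^3 + 216*x^2 - 864*x + 1296

Expanding det(x·I − A) (e.g. by cofactor expansion or by noting that A is similar to its Jordan form J, which has the same characteristic polynomial as A) gives
  χ_A(x) = x^4 - 24*x^3 + 216*x^2 - 864*x + 1296
which factors as (x - 6)^4. The eigenvalues (with algebraic multiplicities) are λ = 6 with multiplicity 4.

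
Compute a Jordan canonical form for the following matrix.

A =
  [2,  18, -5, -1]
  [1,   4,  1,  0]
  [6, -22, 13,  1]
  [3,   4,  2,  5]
J_3(6) ⊕ J_1(6)

The characteristic polynomial is
  det(x·I − A) = x^4 - 24*x^3 + 216*x^2 - 864*x + 1296 = (x - 6)^4

Eigenvalues and multiplicities (the geometric multiplicity of λ is n − rank(A − λI), which equals the number of Jordan blocks for λ):
  λ = 6: algebraic multiplicity = 4, geometric multiplicity = 2

Determining the block sizes for each eigenvalue:
  λ = 6: with am = 4 and gm = 2, the partition is not yet determined (e.g. several partitions of 4 into 2 parts exist). Let N = A − (6)·I. Computing rank(N^1) = 2, rank(N^2) = 1, rank(N^3) = 0; the number of blocks of size ≥ j is rank(N^{j−1}) − rank(N^j), giving [2, 1, 1]. So we have 1 block(s) of size 3, 1 block(s) of size 1 → block sizes [3, 1]

Assembling the blocks gives a Jordan form
J =
  [6, 1, 0, 0]
  [0, 6, 1, 0]
  [0, 0, 6, 0]
  [0, 0, 0, 6]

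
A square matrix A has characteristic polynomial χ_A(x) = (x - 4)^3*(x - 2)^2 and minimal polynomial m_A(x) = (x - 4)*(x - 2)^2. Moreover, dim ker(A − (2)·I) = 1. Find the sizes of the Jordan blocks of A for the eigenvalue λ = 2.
Block sizes for λ = 2: [2]

Step 1 — from the characteristic polynomial, algebraic multiplicity of λ = 2 is 2. From dim ker(A − (2)·I) = 1, there are exactly 1 Jordan blocks for λ = 2.
Step 2 — from the minimal polynomial, the factor (x − 2)^2 tells us the largest block for λ = 2 has size 2.
Step 3 — with total size 2, 1 blocks, and largest block 2, the block sizes (in nonincreasing order) are [2].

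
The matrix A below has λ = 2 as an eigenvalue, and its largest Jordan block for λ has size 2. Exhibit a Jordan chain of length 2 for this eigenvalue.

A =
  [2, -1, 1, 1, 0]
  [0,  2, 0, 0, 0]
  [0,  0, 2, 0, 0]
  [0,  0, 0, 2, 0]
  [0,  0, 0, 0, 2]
A Jordan chain for λ = 2 of length 2:
v_1 = (-1, 0, 0, 0, 0)ᵀ
v_2 = (0, 1, 0, 0, 0)ᵀ

Let N = A − (2)·I. We want v_2 with N^2 v_2 = 0 but N^1 v_2 ≠ 0; then v_{j-1} := N · v_j for j = 2, …, 2.

Pick v_2 = (0, 1, 0, 0, 0)ᵀ.
Then v_1 = N · v_2 = (-1, 0, 0, 0, 0)ᵀ.

Sanity check: (A − (2)·I) v_1 = (0, 0, 0, 0, 0)ᵀ = 0. ✓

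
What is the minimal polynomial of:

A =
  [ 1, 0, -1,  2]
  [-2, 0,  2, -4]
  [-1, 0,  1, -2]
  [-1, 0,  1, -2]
x^2

The characteristic polynomial is χ_A(x) = x^4, so the eigenvalues are known. The minimal polynomial is
  m_A(x) = Π_λ (x − λ)^{k_λ}
where k_λ is the size of the *largest* Jordan block for λ (equivalently, the smallest k with (A − λI)^k v = 0 for every generalised eigenvector v of λ).

  λ = 0: largest Jordan block has size 2, contributing (x − 0)^2

So m_A(x) = x^2 = x^2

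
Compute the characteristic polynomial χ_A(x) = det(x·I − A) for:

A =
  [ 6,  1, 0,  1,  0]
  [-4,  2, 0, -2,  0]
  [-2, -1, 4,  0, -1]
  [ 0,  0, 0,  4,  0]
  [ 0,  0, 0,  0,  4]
x^5 - 20*x^4 + 160*x^3 - 640*x^2 + 1280*x - 1024

Expanding det(x·I − A) (e.g. by cofactor expansion or by noting that A is similar to its Jordan form J, which has the same characteristic polynomial as A) gives
  χ_A(x) = x^5 - 20*x^4 + 160*x^3 - 640*x^2 + 1280*x - 1024
which factors as (x - 4)^5. The eigenvalues (with algebraic multiplicities) are λ = 4 with multiplicity 5.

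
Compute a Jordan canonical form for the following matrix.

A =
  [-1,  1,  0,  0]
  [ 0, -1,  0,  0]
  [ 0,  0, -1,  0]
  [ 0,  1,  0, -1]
J_2(-1) ⊕ J_1(-1) ⊕ J_1(-1)

The characteristic polynomial is
  det(x·I − A) = x^4 + 4*x^3 + 6*x^2 + 4*x + 1 = (x + 1)^4

Eigenvalues and multiplicities (the geometric multiplicity of λ is n − rank(A − λI), which equals the number of Jordan blocks for λ):
  λ = -1: algebraic multiplicity = 4, geometric multiplicity = 3

Determining the block sizes for each eigenvalue:
  λ = -1: 3 blocks summing to 4 forces exactly one block of size 2 and the rest size 1 → block sizes [2, 1, 1]

Assembling the blocks gives a Jordan form
J =
  [-1,  1,  0,  0]
  [ 0, -1,  0,  0]
  [ 0,  0, -1,  0]
  [ 0,  0,  0, -1]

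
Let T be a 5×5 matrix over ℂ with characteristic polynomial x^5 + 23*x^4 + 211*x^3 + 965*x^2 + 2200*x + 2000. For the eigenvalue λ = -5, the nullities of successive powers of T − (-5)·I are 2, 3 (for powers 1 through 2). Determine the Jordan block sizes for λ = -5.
Block sizes for λ = -5: [2, 1]

From the dimensions of kernels of powers, the number of Jordan blocks of size at least j is d_j − d_{j−1} where d_j = dim ker(N^j) (with d_0 = 0). Computing the differences gives [2, 1].
The number of blocks of size exactly k is (#blocks of size ≥ k) − (#blocks of size ≥ k + 1), so the partition is: 1 block(s) of size 1, 1 block(s) of size 2.
In nonincreasing order the block sizes are [2, 1].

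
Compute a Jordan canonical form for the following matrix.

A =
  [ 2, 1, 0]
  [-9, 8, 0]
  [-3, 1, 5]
J_2(5) ⊕ J_1(5)

The characteristic polynomial is
  det(x·I − A) = x^3 - 15*x^2 + 75*x - 125 = (x - 5)^3

Eigenvalues and multiplicities (the geometric multiplicity of λ is n − rank(A − λI), which equals the number of Jordan blocks for λ):
  λ = 5: algebraic multiplicity = 3, geometric multiplicity = 2

Determining the block sizes for each eigenvalue:
  λ = 5: 2 blocks summing to 3 forces exactly one block of size 2 and the rest size 1 → block sizes [2, 1]

Assembling the blocks gives a Jordan form
J =
  [5, 1, 0]
  [0, 5, 0]
  [0, 0, 5]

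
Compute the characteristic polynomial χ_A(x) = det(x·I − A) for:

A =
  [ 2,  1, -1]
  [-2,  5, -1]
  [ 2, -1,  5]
x^3 - 12*x^2 + 48*x - 64

Expanding det(x·I − A) (e.g. by cofactor expansion or by noting that A is similar to its Jordan form J, which has the same characteristic polynomial as A) gives
  χ_A(x) = x^3 - 12*x^2 + 48*x - 64
which factors as (x - 4)^3. The eigenvalues (with algebraic multiplicities) are λ = 4 with multiplicity 3.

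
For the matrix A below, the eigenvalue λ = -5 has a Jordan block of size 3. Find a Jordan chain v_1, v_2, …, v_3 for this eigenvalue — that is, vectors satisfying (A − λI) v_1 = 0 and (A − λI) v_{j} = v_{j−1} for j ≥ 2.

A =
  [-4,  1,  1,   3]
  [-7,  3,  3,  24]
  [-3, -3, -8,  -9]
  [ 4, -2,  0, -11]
A Jordan chain for λ = -5 of length 3:
v_1 = (3, 24, -9, -6)ᵀ
v_2 = (1, -7, -3, 4)ᵀ
v_3 = (1, 0, 0, 0)ᵀ

Let N = A − (-5)·I. We want v_3 with N^3 v_3 = 0 but N^2 v_3 ≠ 0; then v_{j-1} := N · v_j for j = 3, …, 2.

Pick v_3 = (1, 0, 0, 0)ᵀ.
Then v_2 = N · v_3 = (1, -7, -3, 4)ᵀ.
Then v_1 = N · v_2 = (3, 24, -9, -6)ᵀ.

Sanity check: (A − (-5)·I) v_1 = (0, 0, 0, 0)ᵀ = 0. ✓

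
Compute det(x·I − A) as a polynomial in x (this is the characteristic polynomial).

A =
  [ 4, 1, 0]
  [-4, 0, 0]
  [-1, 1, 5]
x^3 - 9*x^2 + 24*x - 20

Expanding det(x·I − A) (e.g. by cofactor expansion or by noting that A is similar to its Jordan form J, which has the same characteristic polynomial as A) gives
  χ_A(x) = x^3 - 9*x^2 + 24*x - 20
which factors as (x - 5)*(x - 2)^2. The eigenvalues (with algebraic multiplicities) are λ = 2 with multiplicity 2, λ = 5 with multiplicity 1.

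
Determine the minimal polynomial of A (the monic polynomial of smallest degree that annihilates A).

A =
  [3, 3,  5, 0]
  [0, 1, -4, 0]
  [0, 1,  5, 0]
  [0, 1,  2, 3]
x^3 - 9*x^2 + 27*x - 27

The characteristic polynomial is χ_A(x) = (x - 3)^4, so the eigenvalues are known. The minimal polynomial is
  m_A(x) = Π_λ (x − λ)^{k_λ}
where k_λ is the size of the *largest* Jordan block for λ (equivalently, the smallest k with (A − λI)^k v = 0 for every generalised eigenvector v of λ).

  λ = 3: largest Jordan block has size 3, contributing (x − 3)^3

So m_A(x) = (x - 3)^3 = x^3 - 9*x^2 + 27*x - 27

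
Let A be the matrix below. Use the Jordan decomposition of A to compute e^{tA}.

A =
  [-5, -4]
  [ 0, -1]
e^{tA} =
  [exp(-5*t), -exp(-t) + exp(-5*t)]
  [0, exp(-t)]

Strategy: write A = P · J · P⁻¹ where J is a Jordan canonical form, so e^{tA} = P · e^{tJ} · P⁻¹, and e^{tJ} can be computed block-by-block.

A has Jordan form
J =
  [-5,  0]
  [ 0, -1]
(up to reordering of blocks).

Per-block formulas:
  For a 1×1 block at λ = -5: exp(t · [-5]) = [e^(-5t)].
  For a 1×1 block at λ = -1: exp(t · [-1]) = [e^(-1t)].

After assembling e^{tJ} and conjugating by P, we get:

e^{tA} =
  [exp(-5*t), -exp(-t) + exp(-5*t)]
  [0, exp(-t)]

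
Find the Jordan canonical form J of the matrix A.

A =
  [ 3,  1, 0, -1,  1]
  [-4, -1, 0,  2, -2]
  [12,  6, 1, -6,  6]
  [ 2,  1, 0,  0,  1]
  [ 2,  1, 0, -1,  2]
J_2(1) ⊕ J_1(1) ⊕ J_1(1) ⊕ J_1(1)

The characteristic polynomial is
  det(x·I − A) = x^5 - 5*x^4 + 10*x^3 - 10*x^2 + 5*x - 1 = (x - 1)^5

Eigenvalues and multiplicities (the geometric multiplicity of λ is n − rank(A − λI), which equals the number of Jordan blocks for λ):
  λ = 1: algebraic multiplicity = 5, geometric multiplicity = 4

Determining the block sizes for each eigenvalue:
  λ = 1: 4 blocks summing to 5 forces exactly one block of size 2 and the rest size 1 → block sizes [2, 1, 1, 1]

Assembling the blocks gives a Jordan form
J =
  [1, 1, 0, 0, 0]
  [0, 1, 0, 0, 0]
  [0, 0, 1, 0, 0]
  [0, 0, 0, 1, 0]
  [0, 0, 0, 0, 1]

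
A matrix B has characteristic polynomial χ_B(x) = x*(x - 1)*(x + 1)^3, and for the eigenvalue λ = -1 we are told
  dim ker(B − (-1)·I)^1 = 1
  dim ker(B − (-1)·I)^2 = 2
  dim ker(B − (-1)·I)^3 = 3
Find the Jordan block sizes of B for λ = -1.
Block sizes for λ = -1: [3]

From the dimensions of kernels of powers, the number of Jordan blocks of size at least j is d_j − d_{j−1} where d_j = dim ker(N^j) (with d_0 = 0). Computing the differences gives [1, 1, 1].
The number of blocks of size exactly k is (#blocks of size ≥ k) − (#blocks of size ≥ k + 1), so the partition is: 1 block(s) of size 3.
In nonincreasing order the block sizes are [3].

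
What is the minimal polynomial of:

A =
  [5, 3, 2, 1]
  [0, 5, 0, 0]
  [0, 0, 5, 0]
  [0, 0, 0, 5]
x^2 - 10*x + 25

The characteristic polynomial is χ_A(x) = (x - 5)^4, so the eigenvalues are known. The minimal polynomial is
  m_A(x) = Π_λ (x − λ)^{k_λ}
where k_λ is the size of the *largest* Jordan block for λ (equivalently, the smallest k with (A − λI)^k v = 0 for every generalised eigenvector v of λ).

  λ = 5: largest Jordan block has size 2, contributing (x − 5)^2

So m_A(x) = (x - 5)^2 = x^2 - 10*x + 25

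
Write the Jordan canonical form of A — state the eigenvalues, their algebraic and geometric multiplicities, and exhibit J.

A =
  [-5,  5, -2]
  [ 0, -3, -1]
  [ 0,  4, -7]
J_3(-5)

The characteristic polynomial is
  det(x·I − A) = x^3 + 15*x^2 + 75*x + 125 = (x + 5)^3

Eigenvalues and multiplicities (the geometric multiplicity of λ is n − rank(A − λI), which equals the number of Jordan blocks for λ):
  λ = -5: algebraic multiplicity = 3, geometric multiplicity = 1

Determining the block sizes for each eigenvalue:
  λ = -5: one block (gm = 1), so the single block has size am = 3 → block sizes [3]

Assembling the blocks gives a Jordan form
J =
  [-5,  1,  0]
  [ 0, -5,  1]
  [ 0,  0, -5]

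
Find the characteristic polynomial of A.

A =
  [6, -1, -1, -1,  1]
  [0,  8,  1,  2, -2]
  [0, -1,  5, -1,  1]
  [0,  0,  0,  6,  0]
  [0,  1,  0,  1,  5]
x^5 - 30*x^4 + 360*x^3 - 2160*x^2 + 6480*x - 7776

Expanding det(x·I − A) (e.g. by cofactor expansion or by noting that A is similar to its Jordan form J, which has the same characteristic polynomial as A) gives
  χ_A(x) = x^5 - 30*x^4 + 360*x^3 - 2160*x^2 + 6480*x - 7776
which factors as (x - 6)^5. The eigenvalues (with algebraic multiplicities) are λ = 6 with multiplicity 5.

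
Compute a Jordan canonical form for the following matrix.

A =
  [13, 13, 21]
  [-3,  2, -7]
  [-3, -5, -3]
J_3(4)

The characteristic polynomial is
  det(x·I − A) = x^3 - 12*x^2 + 48*x - 64 = (x - 4)^3

Eigenvalues and multiplicities (the geometric multiplicity of λ is n − rank(A − λI), which equals the number of Jordan blocks for λ):
  λ = 4: algebraic multiplicity = 3, geometric multiplicity = 1

Determining the block sizes for each eigenvalue:
  λ = 4: one block (gm = 1), so the single block has size am = 3 → block sizes [3]

Assembling the blocks gives a Jordan form
J =
  [4, 1, 0]
  [0, 4, 1]
  [0, 0, 4]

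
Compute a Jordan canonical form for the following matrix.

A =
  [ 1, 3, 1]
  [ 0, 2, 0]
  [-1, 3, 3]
J_2(2) ⊕ J_1(2)

The characteristic polynomial is
  det(x·I − A) = x^3 - 6*x^2 + 12*x - 8 = (x - 2)^3

Eigenvalues and multiplicities (the geometric multiplicity of λ is n − rank(A − λI), which equals the number of Jordan blocks for λ):
  λ = 2: algebraic multiplicity = 3, geometric multiplicity = 2

Determining the block sizes for each eigenvalue:
  λ = 2: 2 blocks summing to 3 forces exactly one block of size 2 and the rest size 1 → block sizes [2, 1]

Assembling the blocks gives a Jordan form
J =
  [2, 1, 0]
  [0, 2, 0]
  [0, 0, 2]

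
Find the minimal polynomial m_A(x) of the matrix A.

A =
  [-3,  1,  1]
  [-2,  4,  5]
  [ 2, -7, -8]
x^3 + 7*x^2 + 15*x + 9

The characteristic polynomial is χ_A(x) = (x + 1)*(x + 3)^2, so the eigenvalues are known. The minimal polynomial is
  m_A(x) = Π_λ (x − λ)^{k_λ}
where k_λ is the size of the *largest* Jordan block for λ (equivalently, the smallest k with (A − λI)^k v = 0 for every generalised eigenvector v of λ).

  λ = -3: largest Jordan block has size 2, contributing (x + 3)^2
  λ = -1: largest Jordan block has size 1, contributing (x + 1)

So m_A(x) = (x + 1)*(x + 3)^2 = x^3 + 7*x^2 + 15*x + 9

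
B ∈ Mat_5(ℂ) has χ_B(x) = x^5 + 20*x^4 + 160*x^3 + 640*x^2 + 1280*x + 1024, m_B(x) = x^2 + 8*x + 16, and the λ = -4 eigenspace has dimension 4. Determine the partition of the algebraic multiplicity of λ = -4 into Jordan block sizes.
Block sizes for λ = -4: [2, 1, 1, 1]

Step 1 — from the characteristic polynomial, algebraic multiplicity of λ = -4 is 5. From dim ker(B − (-4)·I) = 4, there are exactly 4 Jordan blocks for λ = -4.
Step 2 — from the minimal polynomial, the factor (x + 4)^2 tells us the largest block for λ = -4 has size 2.
Step 3 — with total size 5, 4 blocks, and largest block 2, the block sizes (in nonincreasing order) are [2, 1, 1, 1].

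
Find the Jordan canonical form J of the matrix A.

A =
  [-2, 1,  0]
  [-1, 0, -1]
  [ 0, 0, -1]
J_3(-1)

The characteristic polynomial is
  det(x·I − A) = x^3 + 3*x^2 + 3*x + 1 = (x + 1)^3

Eigenvalues and multiplicities (the geometric multiplicity of λ is n − rank(A − λI), which equals the number of Jordan blocks for λ):
  λ = -1: algebraic multiplicity = 3, geometric multiplicity = 1

Determining the block sizes for each eigenvalue:
  λ = -1: one block (gm = 1), so the single block has size am = 3 → block sizes [3]

Assembling the blocks gives a Jordan form
J =
  [-1,  1,  0]
  [ 0, -1,  1]
  [ 0,  0, -1]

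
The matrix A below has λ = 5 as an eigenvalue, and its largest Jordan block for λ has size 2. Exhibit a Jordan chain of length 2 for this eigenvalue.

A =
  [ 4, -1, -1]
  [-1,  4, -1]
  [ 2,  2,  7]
A Jordan chain for λ = 5 of length 2:
v_1 = (-1, -1, 2)ᵀ
v_2 = (1, 0, 0)ᵀ

Let N = A − (5)·I. We want v_2 with N^2 v_2 = 0 but N^1 v_2 ≠ 0; then v_{j-1} := N · v_j for j = 2, …, 2.

Pick v_2 = (1, 0, 0)ᵀ.
Then v_1 = N · v_2 = (-1, -1, 2)ᵀ.

Sanity check: (A − (5)·I) v_1 = (0, 0, 0)ᵀ = 0. ✓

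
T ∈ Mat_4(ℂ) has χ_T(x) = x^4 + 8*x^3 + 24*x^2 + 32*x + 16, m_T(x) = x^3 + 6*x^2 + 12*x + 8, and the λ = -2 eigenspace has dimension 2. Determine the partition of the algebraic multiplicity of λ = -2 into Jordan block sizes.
Block sizes for λ = -2: [3, 1]

Step 1 — from the characteristic polynomial, algebraic multiplicity of λ = -2 is 4. From dim ker(T − (-2)·I) = 2, there are exactly 2 Jordan blocks for λ = -2.
Step 2 — from the minimal polynomial, the factor (x + 2)^3 tells us the largest block for λ = -2 has size 3.
Step 3 — with total size 4, 2 blocks, and largest block 3, the block sizes (in nonincreasing order) are [3, 1].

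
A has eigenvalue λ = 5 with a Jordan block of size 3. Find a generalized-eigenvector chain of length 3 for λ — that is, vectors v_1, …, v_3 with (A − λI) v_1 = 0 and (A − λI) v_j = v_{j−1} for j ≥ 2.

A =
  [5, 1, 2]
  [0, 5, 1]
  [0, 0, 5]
A Jordan chain for λ = 5 of length 3:
v_1 = (1, 0, 0)ᵀ
v_2 = (2, 1, 0)ᵀ
v_3 = (0, 0, 1)ᵀ

Let N = A − (5)·I. We want v_3 with N^3 v_3 = 0 but N^2 v_3 ≠ 0; then v_{j-1} := N · v_j for j = 3, …, 2.

Pick v_3 = (0, 0, 1)ᵀ.
Then v_2 = N · v_3 = (2, 1, 0)ᵀ.
Then v_1 = N · v_2 = (1, 0, 0)ᵀ.

Sanity check: (A − (5)·I) v_1 = (0, 0, 0)ᵀ = 0. ✓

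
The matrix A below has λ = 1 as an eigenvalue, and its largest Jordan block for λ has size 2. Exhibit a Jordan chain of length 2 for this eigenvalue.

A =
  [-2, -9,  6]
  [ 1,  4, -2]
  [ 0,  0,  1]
A Jordan chain for λ = 1 of length 2:
v_1 = (-3, 1, 0)ᵀ
v_2 = (1, 0, 0)ᵀ

Let N = A − (1)·I. We want v_2 with N^2 v_2 = 0 but N^1 v_2 ≠ 0; then v_{j-1} := N · v_j for j = 2, …, 2.

Pick v_2 = (1, 0, 0)ᵀ.
Then v_1 = N · v_2 = (-3, 1, 0)ᵀ.

Sanity check: (A − (1)·I) v_1 = (0, 0, 0)ᵀ = 0. ✓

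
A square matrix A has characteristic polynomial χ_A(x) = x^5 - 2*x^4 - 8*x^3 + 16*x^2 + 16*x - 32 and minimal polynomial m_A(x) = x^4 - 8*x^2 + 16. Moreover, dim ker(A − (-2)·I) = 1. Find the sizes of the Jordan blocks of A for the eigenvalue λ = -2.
Block sizes for λ = -2: [2]

Step 1 — from the characteristic polynomial, algebraic multiplicity of λ = -2 is 2. From dim ker(A − (-2)·I) = 1, there are exactly 1 Jordan blocks for λ = -2.
Step 2 — from the minimal polynomial, the factor (x + 2)^2 tells us the largest block for λ = -2 has size 2.
Step 3 — with total size 2, 1 blocks, and largest block 2, the block sizes (in nonincreasing order) are [2].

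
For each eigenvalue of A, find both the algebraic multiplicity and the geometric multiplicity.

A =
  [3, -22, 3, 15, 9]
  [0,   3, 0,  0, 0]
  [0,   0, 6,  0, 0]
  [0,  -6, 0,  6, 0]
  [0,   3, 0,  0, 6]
λ = 3: alg = 2, geom = 1; λ = 6: alg = 3, geom = 3

Step 1 — factor the characteristic polynomial to read off the algebraic multiplicities:
  χ_A(x) = (x - 6)^3*(x - 3)^2

Step 2 — compute geometric multiplicities via the rank-nullity identity g(λ) = n − rank(A − λI):
  rank(A − (3)·I) = 4, so dim ker(A − (3)·I) = n − 4 = 1
  rank(A − (6)·I) = 2, so dim ker(A − (6)·I) = n − 2 = 3

Summary:
  λ = 3: algebraic multiplicity = 2, geometric multiplicity = 1
  λ = 6: algebraic multiplicity = 3, geometric multiplicity = 3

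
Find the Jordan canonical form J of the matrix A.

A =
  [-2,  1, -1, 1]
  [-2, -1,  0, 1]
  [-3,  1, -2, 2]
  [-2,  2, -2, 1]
J_2(-1) ⊕ J_2(-1)

The characteristic polynomial is
  det(x·I − A) = x^4 + 4*x^3 + 6*x^2 + 4*x + 1 = (x + 1)^4

Eigenvalues and multiplicities (the geometric multiplicity of λ is n − rank(A − λI), which equals the number of Jordan blocks for λ):
  λ = -1: algebraic multiplicity = 4, geometric multiplicity = 2

Determining the block sizes for each eigenvalue:
  λ = -1: with am = 4 and gm = 2, the partition is not yet determined (e.g. several partitions of 4 into 2 parts exist). Let N = A − (-1)·I. Computing rank(N^1) = 2, rank(N^2) = 0; the number of blocks of size ≥ j is rank(N^{j−1}) − rank(N^j), giving [2, 2]. So we have 2 block(s) of size 2 → block sizes [2, 2]

Assembling the blocks gives a Jordan form
J =
  [-1,  1,  0,  0]
  [ 0, -1,  0,  0]
  [ 0,  0, -1,  1]
  [ 0,  0,  0, -1]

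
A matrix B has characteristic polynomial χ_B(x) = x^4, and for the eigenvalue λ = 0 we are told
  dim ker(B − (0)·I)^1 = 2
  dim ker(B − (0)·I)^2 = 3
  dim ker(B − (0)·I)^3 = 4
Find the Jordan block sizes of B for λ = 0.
Block sizes for λ = 0: [3, 1]

From the dimensions of kernels of powers, the number of Jordan blocks of size at least j is d_j − d_{j−1} where d_j = dim ker(N^j) (with d_0 = 0). Computing the differences gives [2, 1, 1].
The number of blocks of size exactly k is (#blocks of size ≥ k) − (#blocks of size ≥ k + 1), so the partition is: 1 block(s) of size 1, 1 block(s) of size 3.
In nonincreasing order the block sizes are [3, 1].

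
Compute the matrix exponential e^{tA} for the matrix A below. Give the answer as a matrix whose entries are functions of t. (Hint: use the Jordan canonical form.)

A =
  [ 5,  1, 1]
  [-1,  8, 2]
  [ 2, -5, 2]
e^{tA} =
  [t^2*exp(5*t)/2 + exp(5*t), -t^2*exp(5*t) + t*exp(5*t), -t^2*exp(5*t)/2 + t*exp(5*t)]
  [t^2*exp(5*t)/2 - t*exp(5*t), -t^2*exp(5*t) + 3*t*exp(5*t) + exp(5*t), -t^2*exp(5*t)/2 + 2*t*exp(5*t)]
  [-t^2*exp(5*t)/2 + 2*t*exp(5*t), t^2*exp(5*t) - 5*t*exp(5*t), t^2*exp(5*t)/2 - 3*t*exp(5*t) + exp(5*t)]

Strategy: write A = P · J · P⁻¹ where J is a Jordan canonical form, so e^{tA} = P · e^{tJ} · P⁻¹, and e^{tJ} can be computed block-by-block.

A has Jordan form
J =
  [5, 1, 0]
  [0, 5, 1]
  [0, 0, 5]
(up to reordering of blocks).

Per-block formulas:
  For a 3×3 Jordan block J_3(5): exp(t · J_3(5)) = e^(5t)·(I + t·N + (t^2/2)·N^2), where N is the 3×3 nilpotent shift.

After assembling e^{tJ} and conjugating by P, we get:

e^{tA} =
  [t^2*exp(5*t)/2 + exp(5*t), -t^2*exp(5*t) + t*exp(5*t), -t^2*exp(5*t)/2 + t*exp(5*t)]
  [t^2*exp(5*t)/2 - t*exp(5*t), -t^2*exp(5*t) + 3*t*exp(5*t) + exp(5*t), -t^2*exp(5*t)/2 + 2*t*exp(5*t)]
  [-t^2*exp(5*t)/2 + 2*t*exp(5*t), t^2*exp(5*t) - 5*t*exp(5*t), t^2*exp(5*t)/2 - 3*t*exp(5*t) + exp(5*t)]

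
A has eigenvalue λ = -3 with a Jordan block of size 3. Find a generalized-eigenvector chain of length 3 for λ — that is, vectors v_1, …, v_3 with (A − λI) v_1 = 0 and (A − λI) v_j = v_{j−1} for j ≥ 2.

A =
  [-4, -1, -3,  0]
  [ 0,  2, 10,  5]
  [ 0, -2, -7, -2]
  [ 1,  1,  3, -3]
A Jordan chain for λ = -3 of length 3:
v_1 = (1, 5, -2, -1)ᵀ
v_2 = (-1, 0, 0, 1)ᵀ
v_3 = (1, 0, 0, 0)ᵀ

Let N = A − (-3)·I. We want v_3 with N^3 v_3 = 0 but N^2 v_3 ≠ 0; then v_{j-1} := N · v_j for j = 3, …, 2.

Pick v_3 = (1, 0, 0, 0)ᵀ.
Then v_2 = N · v_3 = (-1, 0, 0, 1)ᵀ.
Then v_1 = N · v_2 = (1, 5, -2, -1)ᵀ.

Sanity check: (A − (-3)·I) v_1 = (0, 0, 0, 0)ᵀ = 0. ✓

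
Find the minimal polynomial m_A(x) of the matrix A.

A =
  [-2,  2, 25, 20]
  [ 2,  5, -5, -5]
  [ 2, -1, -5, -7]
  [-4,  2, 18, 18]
x^3 - 12*x^2 + 48*x - 64

The characteristic polynomial is χ_A(x) = (x - 4)^4, so the eigenvalues are known. The minimal polynomial is
  m_A(x) = Π_λ (x − λ)^{k_λ}
where k_λ is the size of the *largest* Jordan block for λ (equivalently, the smallest k with (A − λI)^k v = 0 for every generalised eigenvector v of λ).

  λ = 4: largest Jordan block has size 3, contributing (x − 4)^3

So m_A(x) = (x - 4)^3 = x^3 - 12*x^2 + 48*x - 64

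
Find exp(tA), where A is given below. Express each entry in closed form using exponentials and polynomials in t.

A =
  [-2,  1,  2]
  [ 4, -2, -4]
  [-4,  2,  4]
e^{tA} =
  [1 - 2*t, t, 2*t]
  [4*t, 1 - 2*t, -4*t]
  [-4*t, 2*t, 4*t + 1]

Strategy: write A = P · J · P⁻¹ where J is a Jordan canonical form, so e^{tA} = P · e^{tJ} · P⁻¹, and e^{tJ} can be computed block-by-block.

A has Jordan form
J =
  [0, 1, 0]
  [0, 0, 0]
  [0, 0, 0]
(up to reordering of blocks).

Per-block formulas:
  For a 1×1 block at λ = 0: exp(t · [0]) = [e^(0t)].
  For a 2×2 Jordan block J_2(0): exp(t · J_2(0)) = e^(0t)·(I + t·N), where N is the 2×2 nilpotent shift.

After assembling e^{tJ} and conjugating by P, we get:

e^{tA} =
  [1 - 2*t, t, 2*t]
  [4*t, 1 - 2*t, -4*t]
  [-4*t, 2*t, 4*t + 1]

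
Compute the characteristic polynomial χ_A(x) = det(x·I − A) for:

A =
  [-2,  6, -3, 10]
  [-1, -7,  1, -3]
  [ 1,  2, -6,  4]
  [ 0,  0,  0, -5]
x^4 + 20*x^3 + 150*x^2 + 500*x + 625

Expanding det(x·I − A) (e.g. by cofactor expansion or by noting that A is similar to its Jordan form J, which has the same characteristic polynomial as A) gives
  χ_A(x) = x^4 + 20*x^3 + 150*x^2 + 500*x + 625
which factors as (x + 5)^4. The eigenvalues (with algebraic multiplicities) are λ = -5 with multiplicity 4.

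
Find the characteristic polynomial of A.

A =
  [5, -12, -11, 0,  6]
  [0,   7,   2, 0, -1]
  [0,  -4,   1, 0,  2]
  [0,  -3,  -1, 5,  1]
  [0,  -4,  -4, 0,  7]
x^5 - 25*x^4 + 250*x^3 - 1250*x^2 + 3125*x - 3125

Expanding det(x·I − A) (e.g. by cofactor expansion or by noting that A is similar to its Jordan form J, which has the same characteristic polynomial as A) gives
  χ_A(x) = x^5 - 25*x^4 + 250*x^3 - 1250*x^2 + 3125*x - 3125
which factors as (x - 5)^5. The eigenvalues (with algebraic multiplicities) are λ = 5 with multiplicity 5.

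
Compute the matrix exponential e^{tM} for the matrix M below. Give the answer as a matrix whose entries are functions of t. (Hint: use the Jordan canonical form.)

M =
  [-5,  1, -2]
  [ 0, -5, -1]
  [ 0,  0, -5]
e^{tM} =
  [exp(-5*t), t*exp(-5*t), -t^2*exp(-5*t)/2 - 2*t*exp(-5*t)]
  [0, exp(-5*t), -t*exp(-5*t)]
  [0, 0, exp(-5*t)]

Strategy: write M = P · J · P⁻¹ where J is a Jordan canonical form, so e^{tM} = P · e^{tJ} · P⁻¹, and e^{tJ} can be computed block-by-block.

M has Jordan form
J =
  [-5,  1,  0]
  [ 0, -5,  1]
  [ 0,  0, -5]
(up to reordering of blocks).

Per-block formulas:
  For a 3×3 Jordan block J_3(-5): exp(t · J_3(-5)) = e^(-5t)·(I + t·N + (t^2/2)·N^2), where N is the 3×3 nilpotent shift.

After assembling e^{tJ} and conjugating by P, we get:

e^{tM} =
  [exp(-5*t), t*exp(-5*t), -t^2*exp(-5*t)/2 - 2*t*exp(-5*t)]
  [0, exp(-5*t), -t*exp(-5*t)]
  [0, 0, exp(-5*t)]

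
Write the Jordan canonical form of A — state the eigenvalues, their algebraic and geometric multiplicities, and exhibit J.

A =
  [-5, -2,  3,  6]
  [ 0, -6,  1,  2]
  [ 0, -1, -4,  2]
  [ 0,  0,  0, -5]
J_3(-5) ⊕ J_1(-5)

The characteristic polynomial is
  det(x·I − A) = x^4 + 20*x^3 + 150*x^2 + 500*x + 625 = (x + 5)^4

Eigenvalues and multiplicities (the geometric multiplicity of λ is n − rank(A − λI), which equals the number of Jordan blocks for λ):
  λ = -5: algebraic multiplicity = 4, geometric multiplicity = 2

Determining the block sizes for each eigenvalue:
  λ = -5: with am = 4 and gm = 2, the partition is not yet determined (e.g. several partitions of 4 into 2 parts exist). Let N = A − (-5)·I. Computing rank(N^1) = 2, rank(N^2) = 1, rank(N^3) = 0; the number of blocks of size ≥ j is rank(N^{j−1}) − rank(N^j), giving [2, 1, 1]. So we have 1 block(s) of size 3, 1 block(s) of size 1 → block sizes [3, 1]

Assembling the blocks gives a Jordan form
J =
  [-5,  1,  0,  0]
  [ 0, -5,  1,  0]
  [ 0,  0, -5,  0]
  [ 0,  0,  0, -5]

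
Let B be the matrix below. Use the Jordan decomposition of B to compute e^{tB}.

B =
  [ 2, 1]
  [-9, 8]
e^{tB} =
  [-3*t*exp(5*t) + exp(5*t), t*exp(5*t)]
  [-9*t*exp(5*t), 3*t*exp(5*t) + exp(5*t)]

Strategy: write B = P · J · P⁻¹ where J is a Jordan canonical form, so e^{tB} = P · e^{tJ} · P⁻¹, and e^{tJ} can be computed block-by-block.

B has Jordan form
J =
  [5, 1]
  [0, 5]
(up to reordering of blocks).

Per-block formulas:
  For a 2×2 Jordan block J_2(5): exp(t · J_2(5)) = e^(5t)·(I + t·N), where N is the 2×2 nilpotent shift.

After assembling e^{tJ} and conjugating by P, we get:

e^{tB} =
  [-3*t*exp(5*t) + exp(5*t), t*exp(5*t)]
  [-9*t*exp(5*t), 3*t*exp(5*t) + exp(5*t)]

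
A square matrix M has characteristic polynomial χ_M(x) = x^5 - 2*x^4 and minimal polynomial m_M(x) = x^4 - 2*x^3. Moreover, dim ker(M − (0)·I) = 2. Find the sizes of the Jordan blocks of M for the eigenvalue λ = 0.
Block sizes for λ = 0: [3, 1]

Step 1 — from the characteristic polynomial, algebraic multiplicity of λ = 0 is 4. From dim ker(M − (0)·I) = 2, there are exactly 2 Jordan blocks for λ = 0.
Step 2 — from the minimal polynomial, the factor (x − 0)^3 tells us the largest block for λ = 0 has size 3.
Step 3 — with total size 4, 2 blocks, and largest block 3, the block sizes (in nonincreasing order) are [3, 1].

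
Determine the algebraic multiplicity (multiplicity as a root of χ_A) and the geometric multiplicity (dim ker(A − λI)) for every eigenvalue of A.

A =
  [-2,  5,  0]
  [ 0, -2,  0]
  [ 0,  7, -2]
λ = -2: alg = 3, geom = 2

Step 1 — factor the characteristic polynomial to read off the algebraic multiplicities:
  χ_A(x) = (x + 2)^3

Step 2 — compute geometric multiplicities via the rank-nullity identity g(λ) = n − rank(A − λI):
  rank(A − (-2)·I) = 1, so dim ker(A − (-2)·I) = n − 1 = 2

Summary:
  λ = -2: algebraic multiplicity = 3, geometric multiplicity = 2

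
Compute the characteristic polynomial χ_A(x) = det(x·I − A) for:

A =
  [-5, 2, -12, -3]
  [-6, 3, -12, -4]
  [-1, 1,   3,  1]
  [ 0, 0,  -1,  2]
x^4 - 3*x^3 - 6*x^2 + 28*x - 24

Expanding det(x·I − A) (e.g. by cofactor expansion or by noting that A is similar to its Jordan form J, which has the same characteristic polynomial as A) gives
  χ_A(x) = x^4 - 3*x^3 - 6*x^2 + 28*x - 24
which factors as (x - 2)^3*(x + 3). The eigenvalues (with algebraic multiplicities) are λ = -3 with multiplicity 1, λ = 2 with multiplicity 3.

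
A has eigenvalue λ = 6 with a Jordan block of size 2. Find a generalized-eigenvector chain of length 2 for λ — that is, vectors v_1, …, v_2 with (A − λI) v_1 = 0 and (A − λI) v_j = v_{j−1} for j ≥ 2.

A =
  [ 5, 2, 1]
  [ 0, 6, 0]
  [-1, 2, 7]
A Jordan chain for λ = 6 of length 2:
v_1 = (-1, 0, -1)ᵀ
v_2 = (1, 0, 0)ᵀ

Let N = A − (6)·I. We want v_2 with N^2 v_2 = 0 but N^1 v_2 ≠ 0; then v_{j-1} := N · v_j for j = 2, …, 2.

Pick v_2 = (1, 0, 0)ᵀ.
Then v_1 = N · v_2 = (-1, 0, -1)ᵀ.

Sanity check: (A − (6)·I) v_1 = (0, 0, 0)ᵀ = 0. ✓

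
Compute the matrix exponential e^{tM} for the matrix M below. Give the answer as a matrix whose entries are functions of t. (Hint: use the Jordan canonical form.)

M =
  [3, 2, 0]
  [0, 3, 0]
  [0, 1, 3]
e^{tM} =
  [exp(3*t), 2*t*exp(3*t), 0]
  [0, exp(3*t), 0]
  [0, t*exp(3*t), exp(3*t)]

Strategy: write M = P · J · P⁻¹ where J is a Jordan canonical form, so e^{tM} = P · e^{tJ} · P⁻¹, and e^{tJ} can be computed block-by-block.

M has Jordan form
J =
  [3, 1, 0]
  [0, 3, 0]
  [0, 0, 3]
(up to reordering of blocks).

Per-block formulas:
  For a 2×2 Jordan block J_2(3): exp(t · J_2(3)) = e^(3t)·(I + t·N), where N is the 2×2 nilpotent shift.
  For a 1×1 block at λ = 3: exp(t · [3]) = [e^(3t)].

After assembling e^{tJ} and conjugating by P, we get:

e^{tM} =
  [exp(3*t), 2*t*exp(3*t), 0]
  [0, exp(3*t), 0]
  [0, t*exp(3*t), exp(3*t)]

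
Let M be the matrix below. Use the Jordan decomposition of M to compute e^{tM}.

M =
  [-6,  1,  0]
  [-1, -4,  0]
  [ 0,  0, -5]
e^{tM} =
  [-t*exp(-5*t) + exp(-5*t), t*exp(-5*t), 0]
  [-t*exp(-5*t), t*exp(-5*t) + exp(-5*t), 0]
  [0, 0, exp(-5*t)]

Strategy: write M = P · J · P⁻¹ where J is a Jordan canonical form, so e^{tM} = P · e^{tJ} · P⁻¹, and e^{tJ} can be computed block-by-block.

M has Jordan form
J =
  [-5,  1,  0]
  [ 0, -5,  0]
  [ 0,  0, -5]
(up to reordering of blocks).

Per-block formulas:
  For a 1×1 block at λ = -5: exp(t · [-5]) = [e^(-5t)].
  For a 2×2 Jordan block J_2(-5): exp(t · J_2(-5)) = e^(-5t)·(I + t·N), where N is the 2×2 nilpotent shift.

After assembling e^{tJ} and conjugating by P, we get:

e^{tM} =
  [-t*exp(-5*t) + exp(-5*t), t*exp(-5*t), 0]
  [-t*exp(-5*t), t*exp(-5*t) + exp(-5*t), 0]
  [0, 0, exp(-5*t)]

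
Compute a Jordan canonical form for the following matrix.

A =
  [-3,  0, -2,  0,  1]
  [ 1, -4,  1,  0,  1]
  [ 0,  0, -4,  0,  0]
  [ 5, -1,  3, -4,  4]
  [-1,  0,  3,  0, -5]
J_3(-4) ⊕ J_2(-4)

The characteristic polynomial is
  det(x·I − A) = x^5 + 20*x^4 + 160*x^3 + 640*x^2 + 1280*x + 1024 = (x + 4)^5

Eigenvalues and multiplicities (the geometric multiplicity of λ is n − rank(A − λI), which equals the number of Jordan blocks for λ):
  λ = -4: algebraic multiplicity = 5, geometric multiplicity = 2

Determining the block sizes for each eigenvalue:
  λ = -4: with am = 5 and gm = 2, the partition is not yet determined (e.g. several partitions of 5 into 2 parts exist). Let N = A − (-4)·I. Computing rank(N^1) = 3, rank(N^2) = 1, rank(N^3) = 0; the number of blocks of size ≥ j is rank(N^{j−1}) − rank(N^j), giving [2, 2, 1]. So we have 1 block(s) of size 3, 1 block(s) of size 2 → block sizes [3, 2]

Assembling the blocks gives a Jordan form
J =
  [-4,  1,  0,  0,  0]
  [ 0, -4,  1,  0,  0]
  [ 0,  0, -4,  0,  0]
  [ 0,  0,  0, -4,  1]
  [ 0,  0,  0,  0, -4]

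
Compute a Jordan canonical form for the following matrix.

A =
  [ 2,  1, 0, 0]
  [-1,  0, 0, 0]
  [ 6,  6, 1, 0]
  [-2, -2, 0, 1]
J_2(1) ⊕ J_1(1) ⊕ J_1(1)

The characteristic polynomial is
  det(x·I − A) = x^4 - 4*x^3 + 6*x^2 - 4*x + 1 = (x - 1)^4

Eigenvalues and multiplicities (the geometric multiplicity of λ is n − rank(A − λI), which equals the number of Jordan blocks for λ):
  λ = 1: algebraic multiplicity = 4, geometric multiplicity = 3

Determining the block sizes for each eigenvalue:
  λ = 1: 3 blocks summing to 4 forces exactly one block of size 2 and the rest size 1 → block sizes [2, 1, 1]

Assembling the blocks gives a Jordan form
J =
  [1, 1, 0, 0]
  [0, 1, 0, 0]
  [0, 0, 1, 0]
  [0, 0, 0, 1]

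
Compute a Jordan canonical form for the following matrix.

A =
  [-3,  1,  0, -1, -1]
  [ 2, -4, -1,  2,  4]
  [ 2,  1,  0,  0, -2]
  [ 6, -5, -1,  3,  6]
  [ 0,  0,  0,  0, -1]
J_2(-1) ⊕ J_2(-1) ⊕ J_1(-1)

The characteristic polynomial is
  det(x·I − A) = x^5 + 5*x^4 + 10*x^3 + 10*x^2 + 5*x + 1 = (x + 1)^5

Eigenvalues and multiplicities (the geometric multiplicity of λ is n − rank(A − λI), which equals the number of Jordan blocks for λ):
  λ = -1: algebraic multiplicity = 5, geometric multiplicity = 3

Determining the block sizes for each eigenvalue:
  λ = -1: with am = 5 and gm = 3, the partition is not yet determined (e.g. several partitions of 5 into 3 parts exist). Let N = A − (-1)·I. Computing rank(N^1) = 2, rank(N^2) = 0; the number of blocks of size ≥ j is rank(N^{j−1}) − rank(N^j), giving [3, 2]. So we have 2 block(s) of size 2, 1 block(s) of size 1 → block sizes [2, 2, 1]

Assembling the blocks gives a Jordan form
J =
  [-1,  1,  0,  0,  0]
  [ 0, -1,  0,  0,  0]
  [ 0,  0, -1,  1,  0]
  [ 0,  0,  0, -1,  0]
  [ 0,  0,  0,  0, -1]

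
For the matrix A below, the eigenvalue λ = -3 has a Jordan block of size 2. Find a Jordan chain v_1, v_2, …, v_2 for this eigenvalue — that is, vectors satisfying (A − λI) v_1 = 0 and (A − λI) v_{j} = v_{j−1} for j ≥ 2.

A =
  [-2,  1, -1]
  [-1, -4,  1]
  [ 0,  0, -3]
A Jordan chain for λ = -3 of length 2:
v_1 = (1, -1, 0)ᵀ
v_2 = (1, 0, 0)ᵀ

Let N = A − (-3)·I. We want v_2 with N^2 v_2 = 0 but N^1 v_2 ≠ 0; then v_{j-1} := N · v_j for j = 2, …, 2.

Pick v_2 = (1, 0, 0)ᵀ.
Then v_1 = N · v_2 = (1, -1, 0)ᵀ.

Sanity check: (A − (-3)·I) v_1 = (0, 0, 0)ᵀ = 0. ✓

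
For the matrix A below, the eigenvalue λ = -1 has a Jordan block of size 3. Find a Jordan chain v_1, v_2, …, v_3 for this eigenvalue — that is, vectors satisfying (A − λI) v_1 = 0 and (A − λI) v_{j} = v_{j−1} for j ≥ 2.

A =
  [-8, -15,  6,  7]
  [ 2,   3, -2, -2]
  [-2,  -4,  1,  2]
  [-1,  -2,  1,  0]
A Jordan chain for λ = -1 of length 3:
v_1 = (7, -2, 2, 1)ᵀ
v_2 = (-15, 4, -4, -2)ᵀ
v_3 = (0, 1, 0, 0)ᵀ

Let N = A − (-1)·I. We want v_3 with N^3 v_3 = 0 but N^2 v_3 ≠ 0; then v_{j-1} := N · v_j for j = 3, …, 2.

Pick v_3 = (0, 1, 0, 0)ᵀ.
Then v_2 = N · v_3 = (-15, 4, -4, -2)ᵀ.
Then v_1 = N · v_2 = (7, -2, 2, 1)ᵀ.

Sanity check: (A − (-1)·I) v_1 = (0, 0, 0, 0)ᵀ = 0. ✓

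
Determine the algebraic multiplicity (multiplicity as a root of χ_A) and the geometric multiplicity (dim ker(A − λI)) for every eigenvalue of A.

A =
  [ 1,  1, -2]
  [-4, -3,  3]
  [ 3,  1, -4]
λ = -2: alg = 3, geom = 1

Step 1 — factor the characteristic polynomial to read off the algebraic multiplicities:
  χ_A(x) = (x + 2)^3

Step 2 — compute geometric multiplicities via the rank-nullity identity g(λ) = n − rank(A − λI):
  rank(A − (-2)·I) = 2, so dim ker(A − (-2)·I) = n − 2 = 1

Summary:
  λ = -2: algebraic multiplicity = 3, geometric multiplicity = 1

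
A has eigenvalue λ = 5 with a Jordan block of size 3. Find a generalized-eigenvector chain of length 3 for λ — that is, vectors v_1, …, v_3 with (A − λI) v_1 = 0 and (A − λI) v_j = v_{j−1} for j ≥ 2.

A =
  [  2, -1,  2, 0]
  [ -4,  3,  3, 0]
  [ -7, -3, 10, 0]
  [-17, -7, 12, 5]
A Jordan chain for λ = 5 of length 3:
v_1 = (-1, -1, -2, -5)ᵀ
v_2 = (-3, -4, -7, -17)ᵀ
v_3 = (1, 0, 0, 0)ᵀ

Let N = A − (5)·I. We want v_3 with N^3 v_3 = 0 but N^2 v_3 ≠ 0; then v_{j-1} := N · v_j for j = 3, …, 2.

Pick v_3 = (1, 0, 0, 0)ᵀ.
Then v_2 = N · v_3 = (-3, -4, -7, -17)ᵀ.
Then v_1 = N · v_2 = (-1, -1, -2, -5)ᵀ.

Sanity check: (A − (5)·I) v_1 = (0, 0, 0, 0)ᵀ = 0. ✓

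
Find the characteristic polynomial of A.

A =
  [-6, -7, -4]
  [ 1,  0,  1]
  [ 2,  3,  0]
x^3 + 6*x^2 + 12*x + 8

Expanding det(x·I − A) (e.g. by cofactor expansion or by noting that A is similar to its Jordan form J, which has the same characteristic polynomial as A) gives
  χ_A(x) = x^3 + 6*x^2 + 12*x + 8
which factors as (x + 2)^3. The eigenvalues (with algebraic multiplicities) are λ = -2 with multiplicity 3.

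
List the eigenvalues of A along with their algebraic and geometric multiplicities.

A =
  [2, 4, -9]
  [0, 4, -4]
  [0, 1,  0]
λ = 2: alg = 3, geom = 1

Step 1 — factor the characteristic polynomial to read off the algebraic multiplicities:
  χ_A(x) = (x - 2)^3

Step 2 — compute geometric multiplicities via the rank-nullity identity g(λ) = n − rank(A − λI):
  rank(A − (2)·I) = 2, so dim ker(A − (2)·I) = n − 2 = 1

Summary:
  λ = 2: algebraic multiplicity = 3, geometric multiplicity = 1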